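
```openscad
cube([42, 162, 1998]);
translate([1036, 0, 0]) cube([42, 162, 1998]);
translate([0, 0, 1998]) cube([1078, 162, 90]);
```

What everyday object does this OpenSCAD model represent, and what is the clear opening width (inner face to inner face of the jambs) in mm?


A door frame. The clear opening width is 994 mm.

Two 1998 mm tall posts with a header on top — a door frame. The left jamb is 42 mm wide at x = 0; the right jamb starts at x = 1036. The clear opening is 1036 − 42 = 994 mm.


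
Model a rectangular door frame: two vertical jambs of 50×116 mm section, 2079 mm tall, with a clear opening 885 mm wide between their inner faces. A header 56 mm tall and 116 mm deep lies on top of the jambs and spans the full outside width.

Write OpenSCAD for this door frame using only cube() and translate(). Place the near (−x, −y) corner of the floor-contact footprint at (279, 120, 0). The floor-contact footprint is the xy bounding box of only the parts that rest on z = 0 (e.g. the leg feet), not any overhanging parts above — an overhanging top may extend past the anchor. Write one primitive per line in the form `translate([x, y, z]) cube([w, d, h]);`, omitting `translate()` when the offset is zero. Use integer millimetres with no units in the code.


translate([279, 120, 0]) cube([50, 116, 2079]);
translate([1214, 120, 0]) cube([50, 116, 2079]);
translate([279, 120, 2079]) cube([985, 116, 56]);


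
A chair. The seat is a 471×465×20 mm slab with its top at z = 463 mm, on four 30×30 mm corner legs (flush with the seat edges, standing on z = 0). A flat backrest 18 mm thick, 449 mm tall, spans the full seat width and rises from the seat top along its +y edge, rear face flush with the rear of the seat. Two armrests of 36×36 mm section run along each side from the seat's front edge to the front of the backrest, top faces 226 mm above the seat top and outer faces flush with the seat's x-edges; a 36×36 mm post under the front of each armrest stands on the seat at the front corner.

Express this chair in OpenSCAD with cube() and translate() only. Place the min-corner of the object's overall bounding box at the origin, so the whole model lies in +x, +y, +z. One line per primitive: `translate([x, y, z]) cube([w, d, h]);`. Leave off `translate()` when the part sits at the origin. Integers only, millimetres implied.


translate([0, 0, 443]) cube([471, 465, 20]);
cube([30, 30, 443]);
translate([441, 0, 0]) cube([30, 30, 443]);
translate([0, 435, 0]) cube([30, 30, 443]);
translate([441, 435, 0]) cube([30, 30, 443]);
translate([0, 447, 463]) cube([471, 18, 449]);
translate([0, 0, 653]) cube([36, 447, 36]);
translate([435, 0, 653]) cube([36, 447, 36]);
translate([0, 0, 463]) cube([36, 36, 190]);
translate([435, 0, 463]) cube([36, 36, 190]);


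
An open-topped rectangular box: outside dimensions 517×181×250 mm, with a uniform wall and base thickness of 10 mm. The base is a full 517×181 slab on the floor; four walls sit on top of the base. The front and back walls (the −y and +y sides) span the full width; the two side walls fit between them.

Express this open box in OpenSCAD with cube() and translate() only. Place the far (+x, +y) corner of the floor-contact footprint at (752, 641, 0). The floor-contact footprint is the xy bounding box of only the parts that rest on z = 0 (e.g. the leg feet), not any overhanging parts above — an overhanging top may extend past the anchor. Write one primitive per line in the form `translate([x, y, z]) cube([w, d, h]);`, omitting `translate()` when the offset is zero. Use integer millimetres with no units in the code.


translate([235, 460, 0]) cube([517, 181, 10]);
translate([235, 460, 10]) cube([517, 10, 240]);
translate([235, 631, 10]) cube([517, 10, 240]);
translate([235, 470, 10]) cube([10, 161, 240]);
translate([742, 470, 10]) cube([10, 161, 240]);


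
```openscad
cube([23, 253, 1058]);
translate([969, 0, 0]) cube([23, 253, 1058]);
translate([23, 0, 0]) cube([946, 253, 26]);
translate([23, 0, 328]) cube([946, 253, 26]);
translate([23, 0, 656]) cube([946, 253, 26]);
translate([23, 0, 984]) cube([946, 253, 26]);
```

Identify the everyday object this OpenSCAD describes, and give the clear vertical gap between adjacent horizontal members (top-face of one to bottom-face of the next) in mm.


A bookshelf. The clear shelf gap is 302 mm.

Two tall side panels with 4 horizontal boards between them — a bookshelf. The first two shelf undersides are at z = 0 and z = 328; with shelf thickness 26, the clear gap is 328 − 0 − 26 = 302 mm.


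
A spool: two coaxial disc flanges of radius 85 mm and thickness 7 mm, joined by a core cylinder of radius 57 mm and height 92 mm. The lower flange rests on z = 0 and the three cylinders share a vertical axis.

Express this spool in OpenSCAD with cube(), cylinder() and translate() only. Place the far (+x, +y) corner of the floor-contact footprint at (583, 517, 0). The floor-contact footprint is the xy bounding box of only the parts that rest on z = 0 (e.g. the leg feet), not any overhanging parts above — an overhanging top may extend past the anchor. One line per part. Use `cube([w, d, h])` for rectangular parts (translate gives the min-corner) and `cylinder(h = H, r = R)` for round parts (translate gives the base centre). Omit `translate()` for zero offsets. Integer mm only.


translate([498, 432, 0]) cylinder(h = 7, r = 85);
translate([498, 432, 7]) cylinder(h = 92, r = 57);
translate([498, 432, 99]) cylinder(h = 7, r = 85);


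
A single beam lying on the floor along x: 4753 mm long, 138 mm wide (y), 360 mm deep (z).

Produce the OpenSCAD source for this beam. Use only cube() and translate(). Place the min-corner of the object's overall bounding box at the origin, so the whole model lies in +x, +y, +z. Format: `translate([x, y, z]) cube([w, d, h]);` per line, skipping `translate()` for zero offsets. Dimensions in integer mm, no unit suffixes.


cube([4753, 138, 360]);


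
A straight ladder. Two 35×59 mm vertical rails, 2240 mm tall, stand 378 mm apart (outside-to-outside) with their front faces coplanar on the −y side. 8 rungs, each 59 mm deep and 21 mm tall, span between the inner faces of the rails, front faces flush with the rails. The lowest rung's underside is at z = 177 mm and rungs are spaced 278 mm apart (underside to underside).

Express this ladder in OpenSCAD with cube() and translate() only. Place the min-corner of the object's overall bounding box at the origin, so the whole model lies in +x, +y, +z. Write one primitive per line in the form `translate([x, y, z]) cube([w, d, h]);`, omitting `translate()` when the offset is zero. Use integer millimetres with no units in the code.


// rung span = 378 - 2*35 = 308
// rung[k] z = 177 + k*278
cube([35, 59, 2240]);
translate([343, 0, 0]) cube([35, 59, 2240]);
translate([35, 0, 177]) cube([308, 59, 21]);
translate([35, 0, 455]) cube([308, 59, 21]);
translate([35, 0, 733]) cube([308, 59, 21]);
translate([35, 0, 1011]) cube([308, 59, 21]);
translate([35, 0, 1289]) cube([308, 59, 21]);
translate([35, 0, 1567]) cube([308, 59, 21]);
translate([35, 0, 1845]) cube([308, 59, 21]);
translate([35, 0, 2123]) cube([308, 59, 21]);


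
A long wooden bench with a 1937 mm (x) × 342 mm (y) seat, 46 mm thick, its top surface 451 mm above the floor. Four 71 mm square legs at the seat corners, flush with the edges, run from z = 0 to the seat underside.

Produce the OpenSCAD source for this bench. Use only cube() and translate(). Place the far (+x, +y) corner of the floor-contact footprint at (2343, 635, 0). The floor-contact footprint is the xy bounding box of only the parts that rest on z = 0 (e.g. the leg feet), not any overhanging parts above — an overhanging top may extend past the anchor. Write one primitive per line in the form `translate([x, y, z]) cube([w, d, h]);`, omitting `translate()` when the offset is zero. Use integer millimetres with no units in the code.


// leg_h = 451 − 46 = 405
translate([406, 293, 405]) cube([1937, 342, 46]);
translate([406, 293, 0]) cube([71, 71, 405]);
translate([406, 564, 0]) cube([71, 71, 405]);
translate([2272, 293, 0]) cube([71, 71, 405]);
translate([2272, 564, 0]) cube([71, 71, 405]);


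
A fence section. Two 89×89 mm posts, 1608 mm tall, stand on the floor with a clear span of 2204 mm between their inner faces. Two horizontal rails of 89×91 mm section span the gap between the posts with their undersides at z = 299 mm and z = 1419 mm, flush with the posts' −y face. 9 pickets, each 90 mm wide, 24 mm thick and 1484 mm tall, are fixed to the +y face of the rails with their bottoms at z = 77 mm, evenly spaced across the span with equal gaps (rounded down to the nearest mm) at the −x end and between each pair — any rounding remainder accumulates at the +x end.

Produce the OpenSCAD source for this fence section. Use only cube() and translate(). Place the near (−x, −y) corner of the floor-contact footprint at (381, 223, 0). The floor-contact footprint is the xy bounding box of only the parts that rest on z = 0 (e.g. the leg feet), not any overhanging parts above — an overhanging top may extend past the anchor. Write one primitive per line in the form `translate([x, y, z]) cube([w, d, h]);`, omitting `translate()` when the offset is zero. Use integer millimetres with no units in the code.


translate([381, 223, 0]) cube([89, 89, 1608]);
translate([2674, 223, 0]) cube([89, 89, 1608]);
translate([470, 223, 299]) cube([2204, 89, 91]);
translate([470, 223, 1419]) cube([2204, 89, 91]);
translate([609, 312, 77]) cube([90, 24, 1484]);
translate([838, 312, 77]) cube([90, 24, 1484]);
translate([1067, 312, 77]) cube([90, 24, 1484]);
translate([1296, 312, 77]) cube([90, 24, 1484]);
translate([1525, 312, 77]) cube([90, 24, 1484]);
translate([1754, 312, 77]) cube([90, 24, 1484]);
translate([1983, 312, 77]) cube([90, 24, 1484]);
translate([2212, 312, 77]) cube([90, 24, 1484]);
translate([2441, 312, 77]) cube([90, 24, 1484]);


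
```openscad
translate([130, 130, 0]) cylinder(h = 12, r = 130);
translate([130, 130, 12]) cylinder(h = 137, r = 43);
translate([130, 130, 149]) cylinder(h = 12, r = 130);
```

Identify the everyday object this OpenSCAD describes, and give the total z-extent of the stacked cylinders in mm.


A spool. The overall height is 161 mm.

Three coaxial cylinders, large–small–large — a spool. Two 12 mm flanges and a 137 mm core give 12 + 137 + 12 = 161 mm.


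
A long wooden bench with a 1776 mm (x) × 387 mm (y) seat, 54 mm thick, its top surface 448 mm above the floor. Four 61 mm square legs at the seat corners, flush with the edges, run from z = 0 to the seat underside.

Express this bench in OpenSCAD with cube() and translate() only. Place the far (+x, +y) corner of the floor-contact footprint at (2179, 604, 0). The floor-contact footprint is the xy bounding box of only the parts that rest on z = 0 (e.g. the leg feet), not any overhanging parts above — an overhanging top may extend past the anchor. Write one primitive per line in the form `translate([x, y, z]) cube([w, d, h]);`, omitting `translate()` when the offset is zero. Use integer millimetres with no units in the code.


translate([403, 217, 394]) cube([1776, 387, 54]);
translate([403, 217, 0]) cube([61, 61, 394]);
translate([403, 543, 0]) cube([61, 61, 394]);
translate([2118, 217, 0]) cube([61, 61, 394]);
translate([2118, 543, 0]) cube([61, 61, 394]);


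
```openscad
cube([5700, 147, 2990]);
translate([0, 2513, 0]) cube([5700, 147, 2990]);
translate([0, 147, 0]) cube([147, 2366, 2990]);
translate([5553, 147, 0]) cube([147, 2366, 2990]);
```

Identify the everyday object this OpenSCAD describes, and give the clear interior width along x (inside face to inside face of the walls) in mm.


A house (or room) frame. The interior width is 5406 mm.

Four 2990 mm walls enclosing a rectangle with no floor or roof — a room or house frame. Outside width is 5700 mm and wall thickness is 147 mm, so the interior width is 5700 − 2 × 147 = 5406 mm.


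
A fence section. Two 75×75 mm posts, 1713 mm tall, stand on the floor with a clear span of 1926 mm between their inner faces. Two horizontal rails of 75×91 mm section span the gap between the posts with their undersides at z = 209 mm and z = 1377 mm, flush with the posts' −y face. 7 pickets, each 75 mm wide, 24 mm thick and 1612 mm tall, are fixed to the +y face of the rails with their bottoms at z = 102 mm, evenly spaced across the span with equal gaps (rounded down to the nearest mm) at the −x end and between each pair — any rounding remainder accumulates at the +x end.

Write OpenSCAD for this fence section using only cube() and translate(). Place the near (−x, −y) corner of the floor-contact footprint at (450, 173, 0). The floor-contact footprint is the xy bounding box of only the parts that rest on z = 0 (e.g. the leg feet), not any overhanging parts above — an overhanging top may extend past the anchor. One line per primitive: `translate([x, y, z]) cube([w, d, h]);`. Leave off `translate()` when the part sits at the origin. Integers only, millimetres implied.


translate([450, 173, 0]) cube([75, 75, 1713]);
translate([2451, 173, 0]) cube([75, 75, 1713]);
translate([525, 173, 209]) cube([1926, 75, 91]);
translate([525, 173, 1377]) cube([1926, 75, 91]);
translate([700, 248, 102]) cube([75, 24, 1612]);
translate([950, 248, 102]) cube([75, 24, 1612]);
translate([1200, 248, 102]) cube([75, 24, 1612]);
translate([1450, 248, 102]) cube([75, 24, 1612]);
translate([1700, 248, 102]) cube([75, 24, 1612]);
translate([1950, 248, 102]) cube([75, 24, 1612]);
translate([2200, 248, 102]) cube([75, 24, 1612]);


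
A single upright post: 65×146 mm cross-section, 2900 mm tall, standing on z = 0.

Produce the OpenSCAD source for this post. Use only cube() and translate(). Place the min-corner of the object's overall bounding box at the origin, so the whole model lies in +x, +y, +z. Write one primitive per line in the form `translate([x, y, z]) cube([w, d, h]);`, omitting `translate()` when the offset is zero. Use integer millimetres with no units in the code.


cube([65, 146, 2900]);


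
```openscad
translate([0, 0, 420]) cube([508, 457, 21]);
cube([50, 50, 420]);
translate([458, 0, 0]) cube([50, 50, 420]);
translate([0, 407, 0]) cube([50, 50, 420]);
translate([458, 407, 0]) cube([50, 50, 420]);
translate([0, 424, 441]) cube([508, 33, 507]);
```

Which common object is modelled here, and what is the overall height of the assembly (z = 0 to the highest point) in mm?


A chair. The overall height is 948 mm.

A slab on four corner posts with a tall panel at the back — a chair. The seat slab sits at z = 420 with thickness 21, and the 507 mm backrest starts at the seat top, so the overall height is 420 + 21 + 507 = 948 mm.


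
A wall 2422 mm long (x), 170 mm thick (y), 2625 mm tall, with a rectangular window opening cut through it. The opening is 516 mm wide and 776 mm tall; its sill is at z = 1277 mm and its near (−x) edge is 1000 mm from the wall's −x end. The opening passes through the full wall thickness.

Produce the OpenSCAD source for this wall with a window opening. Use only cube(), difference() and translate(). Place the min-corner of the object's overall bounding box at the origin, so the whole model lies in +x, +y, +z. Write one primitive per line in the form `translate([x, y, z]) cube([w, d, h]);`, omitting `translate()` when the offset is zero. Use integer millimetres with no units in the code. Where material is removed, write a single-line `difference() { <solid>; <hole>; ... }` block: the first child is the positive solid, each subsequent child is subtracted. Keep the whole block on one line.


difference() { cube([2422, 170, 2625]); translate([1000, 0, 1277]) cube([516, 170, 776]); }


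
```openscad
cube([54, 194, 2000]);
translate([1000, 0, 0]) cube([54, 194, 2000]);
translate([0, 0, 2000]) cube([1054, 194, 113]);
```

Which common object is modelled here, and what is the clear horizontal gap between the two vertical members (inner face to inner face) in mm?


A door frame. The clear opening width is 946 mm.

Two 2000 mm tall posts with a header on top — a door frame. The left jamb is 54 mm wide at x = 0; the right jamb starts at x = 1000. The clear opening is 1000 − 54 = 946 mm.


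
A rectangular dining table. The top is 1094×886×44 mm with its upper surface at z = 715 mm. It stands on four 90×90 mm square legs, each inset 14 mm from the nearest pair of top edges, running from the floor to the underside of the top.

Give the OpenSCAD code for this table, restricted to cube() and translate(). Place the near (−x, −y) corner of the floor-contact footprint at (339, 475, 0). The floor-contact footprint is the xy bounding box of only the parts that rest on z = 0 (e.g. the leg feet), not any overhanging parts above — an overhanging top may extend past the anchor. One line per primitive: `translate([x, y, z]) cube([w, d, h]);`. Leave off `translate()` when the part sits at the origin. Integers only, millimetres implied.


// leg_h = 715 - 44 = 671
translate([325, 461, 671]) cube([1094, 886, 44]);
translate([339, 475, 0]) cube([90, 90, 671]);
translate([1315, 475, 0]) cube([90, 90, 671]);
translate([339, 1243, 0]) cube([90, 90, 671]);
translate([1315, 1243, 0]) cube([90, 90, 671]);


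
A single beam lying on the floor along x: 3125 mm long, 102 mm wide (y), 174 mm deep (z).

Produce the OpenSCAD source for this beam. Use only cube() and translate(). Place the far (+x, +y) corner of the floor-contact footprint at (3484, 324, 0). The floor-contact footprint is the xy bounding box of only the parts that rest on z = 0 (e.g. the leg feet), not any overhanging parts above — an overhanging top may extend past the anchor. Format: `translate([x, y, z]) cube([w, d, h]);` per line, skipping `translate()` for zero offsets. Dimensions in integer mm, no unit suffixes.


translate([359, 222, 0]) cube([3125, 102, 174]);


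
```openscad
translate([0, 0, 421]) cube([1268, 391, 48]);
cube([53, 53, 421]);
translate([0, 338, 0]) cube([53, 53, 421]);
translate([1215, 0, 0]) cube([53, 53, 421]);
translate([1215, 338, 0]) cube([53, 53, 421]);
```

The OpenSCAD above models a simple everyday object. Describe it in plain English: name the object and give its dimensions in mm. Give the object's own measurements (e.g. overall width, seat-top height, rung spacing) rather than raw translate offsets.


A long wooden bench with a 1268 mm (x) × 391 mm (y) seat, 48 mm thick, its top surface 469 mm above the floor. Four 53 mm square legs at the seat corners, flush with the edges, run from z = 0 to the seat underside.


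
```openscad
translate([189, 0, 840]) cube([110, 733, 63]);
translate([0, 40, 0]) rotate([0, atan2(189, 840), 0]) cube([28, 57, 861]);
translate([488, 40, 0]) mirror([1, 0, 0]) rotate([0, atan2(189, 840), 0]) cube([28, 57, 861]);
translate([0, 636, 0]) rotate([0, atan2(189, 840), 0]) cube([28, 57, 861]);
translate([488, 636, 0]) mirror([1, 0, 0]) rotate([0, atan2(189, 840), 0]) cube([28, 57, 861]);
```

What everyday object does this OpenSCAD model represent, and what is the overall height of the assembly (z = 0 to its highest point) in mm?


A sawhorse. The overall height is 903 mm.

A beam across two mirrored pairs of raked legs — a sawhorse. The beam's underside is at z = 840 (matching the legs' vertical rise in atan2(189, 840)) and the beam is 63 mm tall, so its top is at 840 + 63 = 903 mm. The raked legs top out at the beam's underside, so that is the highest point.


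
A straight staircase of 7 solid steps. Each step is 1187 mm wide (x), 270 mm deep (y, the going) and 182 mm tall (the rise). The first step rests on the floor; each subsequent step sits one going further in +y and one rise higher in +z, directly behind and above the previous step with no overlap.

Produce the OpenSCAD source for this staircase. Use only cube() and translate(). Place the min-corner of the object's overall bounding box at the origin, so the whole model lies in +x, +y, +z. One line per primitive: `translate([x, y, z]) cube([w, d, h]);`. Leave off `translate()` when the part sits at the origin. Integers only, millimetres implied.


cube([1187, 270, 182]);
translate([0, 270, 182]) cube([1187, 270, 182]);
translate([0, 540, 364]) cube([1187, 270, 182]);
translate([0, 810, 546]) cube([1187, 270, 182]);
translate([0, 1080, 728]) cube([1187, 270, 182]);
translate([0, 1350, 910]) cube([1187, 270, 182]);
translate([0, 1620, 1092]) cube([1187, 270, 182]);


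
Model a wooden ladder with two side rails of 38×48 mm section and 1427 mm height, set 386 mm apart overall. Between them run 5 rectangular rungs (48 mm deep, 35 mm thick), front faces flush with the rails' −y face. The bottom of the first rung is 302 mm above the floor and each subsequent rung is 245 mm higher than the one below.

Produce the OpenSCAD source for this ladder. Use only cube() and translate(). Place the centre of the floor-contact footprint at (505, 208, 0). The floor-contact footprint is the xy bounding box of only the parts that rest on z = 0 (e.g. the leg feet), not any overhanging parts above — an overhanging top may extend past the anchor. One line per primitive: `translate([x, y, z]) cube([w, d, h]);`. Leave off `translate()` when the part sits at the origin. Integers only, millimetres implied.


translate([312, 184, 0]) cube([38, 48, 1427]);
translate([660, 184, 0]) cube([38, 48, 1427]);
translate([350, 184, 302]) cube([310, 48, 35]);
translate([350, 184, 547]) cube([310, 48, 35]);
translate([350, 184, 792]) cube([310, 48, 35]);
translate([350, 184, 1037]) cube([310, 48, 35]);
translate([350, 184, 1282]) cube([310, 48, 35]);


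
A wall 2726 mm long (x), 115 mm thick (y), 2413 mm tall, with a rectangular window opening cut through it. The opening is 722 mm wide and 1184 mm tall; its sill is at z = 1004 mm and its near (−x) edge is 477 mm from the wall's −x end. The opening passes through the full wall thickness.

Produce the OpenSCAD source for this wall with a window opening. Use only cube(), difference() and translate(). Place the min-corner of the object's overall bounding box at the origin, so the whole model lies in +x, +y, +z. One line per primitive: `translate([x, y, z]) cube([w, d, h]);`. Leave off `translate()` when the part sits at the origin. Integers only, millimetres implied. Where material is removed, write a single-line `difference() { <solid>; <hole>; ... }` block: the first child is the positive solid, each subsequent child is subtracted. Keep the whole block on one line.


difference() { cube([2726, 115, 2413]); translate([477, 0, 1004]) cube([722, 115, 1184]); }


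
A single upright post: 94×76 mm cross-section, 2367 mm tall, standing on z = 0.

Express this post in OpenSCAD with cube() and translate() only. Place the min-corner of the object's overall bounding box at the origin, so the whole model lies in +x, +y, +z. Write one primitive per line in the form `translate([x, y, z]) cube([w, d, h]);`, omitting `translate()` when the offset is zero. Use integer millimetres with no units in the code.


cube([94, 76, 2367]);


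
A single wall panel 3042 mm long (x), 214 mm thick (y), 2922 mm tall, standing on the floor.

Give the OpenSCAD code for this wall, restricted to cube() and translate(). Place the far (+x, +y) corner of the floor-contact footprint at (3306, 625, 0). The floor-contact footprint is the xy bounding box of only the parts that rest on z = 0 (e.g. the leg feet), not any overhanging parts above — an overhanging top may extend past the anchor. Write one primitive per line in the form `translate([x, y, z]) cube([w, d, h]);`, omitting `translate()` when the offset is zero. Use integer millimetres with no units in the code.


translate([264, 411, 0]) cube([3042, 214, 2922]);


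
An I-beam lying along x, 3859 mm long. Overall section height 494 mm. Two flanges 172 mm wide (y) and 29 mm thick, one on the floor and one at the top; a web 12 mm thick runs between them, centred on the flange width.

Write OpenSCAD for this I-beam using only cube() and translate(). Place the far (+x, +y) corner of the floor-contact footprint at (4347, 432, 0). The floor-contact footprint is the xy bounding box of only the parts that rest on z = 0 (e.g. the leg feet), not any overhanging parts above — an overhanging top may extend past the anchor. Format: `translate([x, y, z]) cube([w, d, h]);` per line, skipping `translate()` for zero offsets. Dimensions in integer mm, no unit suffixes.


translate([488, 260, 0]) cube([3859, 172, 29]);
translate([488, 340, 29]) cube([3859, 12, 436]);
translate([488, 260, 465]) cube([3859, 172, 29]);


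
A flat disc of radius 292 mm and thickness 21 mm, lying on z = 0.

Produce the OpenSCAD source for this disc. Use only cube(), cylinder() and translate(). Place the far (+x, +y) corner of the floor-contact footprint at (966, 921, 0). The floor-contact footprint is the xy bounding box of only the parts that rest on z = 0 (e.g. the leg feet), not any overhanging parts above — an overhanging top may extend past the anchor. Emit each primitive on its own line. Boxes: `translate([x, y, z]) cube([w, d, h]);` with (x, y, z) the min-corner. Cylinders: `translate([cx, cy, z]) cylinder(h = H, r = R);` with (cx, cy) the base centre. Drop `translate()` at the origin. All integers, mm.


translate([674, 629, 0]) cylinder(h = 21, r = 292);


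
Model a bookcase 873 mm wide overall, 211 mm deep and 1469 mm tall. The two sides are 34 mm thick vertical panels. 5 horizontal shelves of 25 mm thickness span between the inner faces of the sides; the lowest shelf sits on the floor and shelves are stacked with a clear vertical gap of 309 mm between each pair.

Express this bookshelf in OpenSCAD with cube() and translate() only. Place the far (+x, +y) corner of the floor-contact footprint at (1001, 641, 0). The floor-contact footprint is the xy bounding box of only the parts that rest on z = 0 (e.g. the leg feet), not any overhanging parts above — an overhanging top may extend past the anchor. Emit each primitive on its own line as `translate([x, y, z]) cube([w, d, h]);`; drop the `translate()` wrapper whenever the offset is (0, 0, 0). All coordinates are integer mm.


translate([128, 430, 0]) cube([34, 211, 1469]);
translate([967, 430, 0]) cube([34, 211, 1469]);
translate([162, 430, 0]) cube([805, 211, 25]);
translate([162, 430, 334]) cube([805, 211, 25]);
translate([162, 430, 668]) cube([805, 211, 25]);
translate([162, 430, 1002]) cube([805, 211, 25]);
translate([162, 430, 1336]) cube([805, 211, 25]);


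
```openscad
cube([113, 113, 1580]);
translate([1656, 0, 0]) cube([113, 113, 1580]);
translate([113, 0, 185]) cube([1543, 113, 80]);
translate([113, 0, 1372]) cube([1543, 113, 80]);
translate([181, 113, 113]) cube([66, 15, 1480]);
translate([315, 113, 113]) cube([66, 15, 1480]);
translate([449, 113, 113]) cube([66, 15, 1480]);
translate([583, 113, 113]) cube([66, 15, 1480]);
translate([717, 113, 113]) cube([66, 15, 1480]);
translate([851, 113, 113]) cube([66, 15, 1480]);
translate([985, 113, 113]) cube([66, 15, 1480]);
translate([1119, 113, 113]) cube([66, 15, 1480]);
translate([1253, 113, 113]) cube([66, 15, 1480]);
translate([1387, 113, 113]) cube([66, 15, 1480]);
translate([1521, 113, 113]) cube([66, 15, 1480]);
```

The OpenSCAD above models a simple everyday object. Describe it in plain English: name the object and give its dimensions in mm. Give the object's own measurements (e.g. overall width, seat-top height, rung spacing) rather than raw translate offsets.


A fence section. Two 113×113 mm posts, 1580 mm tall, stand on the floor with a clear span of 1543 mm between their inner faces. Two horizontal rails of 113×80 mm section span the gap between the posts with their undersides at z = 185 mm and z = 1372 mm, flush with the posts' −y face. 11 pickets, each 66 mm wide, 15 mm thick and 1480 mm tall, are fixed to the +y face of the rails with their bottoms at z = 113 mm, spaced across the span with a 68 mm gap after the −x post and between neighbouring pickets, with 69 mm left before the +x post.


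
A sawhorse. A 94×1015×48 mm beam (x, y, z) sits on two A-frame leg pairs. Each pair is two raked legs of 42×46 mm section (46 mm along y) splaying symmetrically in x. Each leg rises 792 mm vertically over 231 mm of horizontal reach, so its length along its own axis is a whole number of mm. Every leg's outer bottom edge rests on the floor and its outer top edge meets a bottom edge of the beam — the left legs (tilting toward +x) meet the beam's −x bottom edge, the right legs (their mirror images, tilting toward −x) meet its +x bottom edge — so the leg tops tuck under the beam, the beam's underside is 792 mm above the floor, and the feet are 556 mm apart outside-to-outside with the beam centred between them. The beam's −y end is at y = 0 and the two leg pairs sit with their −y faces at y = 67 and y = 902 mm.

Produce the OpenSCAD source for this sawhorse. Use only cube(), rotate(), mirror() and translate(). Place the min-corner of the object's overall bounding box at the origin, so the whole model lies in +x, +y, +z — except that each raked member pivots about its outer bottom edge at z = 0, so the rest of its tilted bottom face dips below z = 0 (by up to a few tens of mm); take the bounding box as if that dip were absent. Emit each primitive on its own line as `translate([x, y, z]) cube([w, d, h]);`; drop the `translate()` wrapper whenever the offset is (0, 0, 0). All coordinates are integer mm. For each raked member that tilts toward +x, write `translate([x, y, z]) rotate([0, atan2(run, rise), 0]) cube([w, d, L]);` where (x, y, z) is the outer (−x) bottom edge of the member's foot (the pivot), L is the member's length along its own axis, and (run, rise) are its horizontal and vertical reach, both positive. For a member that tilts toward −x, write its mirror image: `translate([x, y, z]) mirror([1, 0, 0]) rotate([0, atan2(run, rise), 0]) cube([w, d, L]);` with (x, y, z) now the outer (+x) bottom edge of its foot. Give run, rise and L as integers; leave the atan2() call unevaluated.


translate([231, 0, 792]) cube([94, 1015, 48]);
translate([0, 67, 0]) rotate([0, atan2(231, 792), 0]) cube([42, 46, 825]);
translate([556, 67, 0]) mirror([1, 0, 0]) rotate([0, atan2(231, 792), 0]) cube([42, 46, 825]);
translate([0, 902, 0]) rotate([0, atan2(231, 792), 0]) cube([42, 46, 825]);
translate([556, 902, 0]) mirror([1, 0, 0]) rotate([0, atan2(231, 792), 0]) cube([42, 46, 825]);


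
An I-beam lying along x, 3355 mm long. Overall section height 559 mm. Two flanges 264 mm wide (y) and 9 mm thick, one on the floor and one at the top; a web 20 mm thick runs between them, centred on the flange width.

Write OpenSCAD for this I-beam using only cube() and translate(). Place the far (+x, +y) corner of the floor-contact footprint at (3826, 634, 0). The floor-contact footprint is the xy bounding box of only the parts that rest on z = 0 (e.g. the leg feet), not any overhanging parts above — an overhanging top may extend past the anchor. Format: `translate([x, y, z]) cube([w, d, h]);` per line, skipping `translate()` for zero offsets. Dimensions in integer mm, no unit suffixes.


translate([471, 370, 0]) cube([3355, 264, 9]);
translate([471, 492, 9]) cube([3355, 20, 541]);
translate([471, 370, 550]) cube([3355, 264, 9]);


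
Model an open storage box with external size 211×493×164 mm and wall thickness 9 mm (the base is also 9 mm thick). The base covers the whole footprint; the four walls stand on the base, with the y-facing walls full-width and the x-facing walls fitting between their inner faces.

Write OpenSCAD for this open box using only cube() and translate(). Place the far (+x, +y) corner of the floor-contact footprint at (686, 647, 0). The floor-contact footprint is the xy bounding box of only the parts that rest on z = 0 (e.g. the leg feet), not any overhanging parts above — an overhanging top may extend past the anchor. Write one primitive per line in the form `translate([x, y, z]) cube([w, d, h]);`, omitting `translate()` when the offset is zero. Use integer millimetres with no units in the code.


translate([475, 154, 0]) cube([211, 493, 9]);
translate([475, 154, 9]) cube([211, 9, 155]);
translate([475, 638, 9]) cube([211, 9, 155]);
translate([475, 163, 9]) cube([9, 475, 155]);
translate([677, 163, 9]) cube([9, 475, 155]);


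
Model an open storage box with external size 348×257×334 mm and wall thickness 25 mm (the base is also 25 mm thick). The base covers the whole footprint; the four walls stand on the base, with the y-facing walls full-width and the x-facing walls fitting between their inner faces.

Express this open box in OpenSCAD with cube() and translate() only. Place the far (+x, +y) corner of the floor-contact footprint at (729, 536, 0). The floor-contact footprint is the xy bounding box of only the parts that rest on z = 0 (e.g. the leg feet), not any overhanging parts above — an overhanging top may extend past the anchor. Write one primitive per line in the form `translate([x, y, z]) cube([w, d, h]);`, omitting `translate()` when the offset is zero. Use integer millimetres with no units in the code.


translate([381, 279, 0]) cube([348, 257, 25]);
translate([381, 279, 25]) cube([348, 25, 309]);
translate([381, 511, 25]) cube([348, 25, 309]);
translate([381, 304, 25]) cube([25, 207, 309]);
translate([704, 304, 25]) cube([25, 207, 309]);


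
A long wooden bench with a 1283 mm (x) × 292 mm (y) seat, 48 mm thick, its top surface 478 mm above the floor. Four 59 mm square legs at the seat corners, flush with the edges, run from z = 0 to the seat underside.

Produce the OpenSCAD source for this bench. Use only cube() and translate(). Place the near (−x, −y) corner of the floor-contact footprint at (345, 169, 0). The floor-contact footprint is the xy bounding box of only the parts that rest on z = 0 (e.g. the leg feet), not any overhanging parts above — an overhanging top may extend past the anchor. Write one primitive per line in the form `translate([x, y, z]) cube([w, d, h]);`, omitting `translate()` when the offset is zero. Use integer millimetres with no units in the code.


translate([345, 169, 430]) cube([1283, 292, 48]);
translate([345, 169, 0]) cube([59, 59, 430]);
translate([345, 402, 0]) cube([59, 59, 430]);
translate([1569, 169, 0]) cube([59, 59, 430]);
translate([1569, 402, 0]) cube([59, 59, 430]);


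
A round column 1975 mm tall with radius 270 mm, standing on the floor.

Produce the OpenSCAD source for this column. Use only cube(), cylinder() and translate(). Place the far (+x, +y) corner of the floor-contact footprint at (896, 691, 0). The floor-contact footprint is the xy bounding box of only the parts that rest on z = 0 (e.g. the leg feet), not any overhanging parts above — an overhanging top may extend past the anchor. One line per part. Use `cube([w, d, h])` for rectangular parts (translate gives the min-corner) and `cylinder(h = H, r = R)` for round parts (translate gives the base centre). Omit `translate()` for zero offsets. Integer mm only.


translate([626, 421, 0]) cylinder(h = 1975, r = 270);


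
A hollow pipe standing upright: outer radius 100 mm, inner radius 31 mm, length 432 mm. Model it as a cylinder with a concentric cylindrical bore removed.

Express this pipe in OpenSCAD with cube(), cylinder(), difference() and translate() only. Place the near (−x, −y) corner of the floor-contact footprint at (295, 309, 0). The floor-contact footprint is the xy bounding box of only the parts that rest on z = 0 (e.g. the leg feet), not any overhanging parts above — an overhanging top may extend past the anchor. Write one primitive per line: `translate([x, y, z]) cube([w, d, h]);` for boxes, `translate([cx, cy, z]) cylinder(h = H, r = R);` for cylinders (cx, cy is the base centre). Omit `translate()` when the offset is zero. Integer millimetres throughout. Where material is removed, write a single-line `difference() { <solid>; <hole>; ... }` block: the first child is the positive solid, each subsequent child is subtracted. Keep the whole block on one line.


difference() { translate([395, 409, 0]) cylinder(h = 432, r = 100); translate([395, 409, 0]) cylinder(h = 432, r = 31); }


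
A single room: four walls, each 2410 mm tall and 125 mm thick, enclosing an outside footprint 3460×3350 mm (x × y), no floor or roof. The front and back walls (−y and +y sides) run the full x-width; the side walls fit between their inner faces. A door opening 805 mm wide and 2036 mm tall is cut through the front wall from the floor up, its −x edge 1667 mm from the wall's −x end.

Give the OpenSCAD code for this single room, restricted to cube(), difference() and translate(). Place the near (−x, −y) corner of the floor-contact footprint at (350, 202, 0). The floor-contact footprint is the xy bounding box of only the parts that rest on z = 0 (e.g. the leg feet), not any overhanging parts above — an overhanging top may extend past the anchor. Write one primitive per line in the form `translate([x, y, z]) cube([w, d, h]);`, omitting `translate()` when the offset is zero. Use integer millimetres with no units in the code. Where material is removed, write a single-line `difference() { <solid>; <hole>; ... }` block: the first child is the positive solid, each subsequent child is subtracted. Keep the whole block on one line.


difference() { translate([350, 202, 0]) cube([3460, 125, 2410]); translate([2017, 202, 0]) cube([805, 125, 2036]); }
translate([350, 3427, 0]) cube([3460, 125, 2410]);
translate([350, 327, 0]) cube([125, 3100, 2410]);
translate([3685, 327, 0]) cube([125, 3100, 2410]);


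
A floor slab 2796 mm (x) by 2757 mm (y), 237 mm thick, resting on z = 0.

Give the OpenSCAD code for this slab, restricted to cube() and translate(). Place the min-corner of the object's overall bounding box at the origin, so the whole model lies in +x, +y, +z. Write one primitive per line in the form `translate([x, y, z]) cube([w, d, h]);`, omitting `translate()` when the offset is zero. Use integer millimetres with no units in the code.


cube([2796, 2757, 237]);


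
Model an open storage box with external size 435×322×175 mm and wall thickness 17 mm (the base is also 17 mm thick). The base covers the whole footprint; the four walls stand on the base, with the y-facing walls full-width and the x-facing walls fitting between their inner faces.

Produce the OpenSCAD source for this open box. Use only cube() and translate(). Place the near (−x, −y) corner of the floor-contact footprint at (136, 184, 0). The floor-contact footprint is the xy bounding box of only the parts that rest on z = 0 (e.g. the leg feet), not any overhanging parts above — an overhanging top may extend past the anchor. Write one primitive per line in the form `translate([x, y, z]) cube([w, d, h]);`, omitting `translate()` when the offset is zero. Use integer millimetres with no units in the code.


translate([136, 184, 0]) cube([435, 322, 17]);
translate([136, 184, 17]) cube([435, 17, 158]);
translate([136, 489, 17]) cube([435, 17, 158]);
translate([136, 201, 17]) cube([17, 288, 158]);
translate([554, 201, 17]) cube([17, 288, 158]);


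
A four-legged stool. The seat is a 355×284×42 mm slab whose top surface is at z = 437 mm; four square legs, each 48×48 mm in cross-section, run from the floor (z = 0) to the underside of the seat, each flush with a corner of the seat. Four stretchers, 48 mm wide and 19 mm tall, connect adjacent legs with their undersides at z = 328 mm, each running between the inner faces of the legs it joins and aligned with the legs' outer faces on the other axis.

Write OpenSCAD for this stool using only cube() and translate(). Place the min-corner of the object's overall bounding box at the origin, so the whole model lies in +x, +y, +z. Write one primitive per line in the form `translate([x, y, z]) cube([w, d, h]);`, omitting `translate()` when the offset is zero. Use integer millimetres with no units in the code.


translate([0, 0, 395]) cube([355, 284, 42]);
cube([48, 48, 395]);
translate([307, 0, 0]) cube([48, 48, 395]);
translate([0, 236, 0]) cube([48, 48, 395]);
translate([307, 236, 0]) cube([48, 48, 395]);
translate([48, 0, 328]) cube([259, 48, 19]);
translate([48, 236, 328]) cube([259, 48, 19]);
translate([0, 48, 328]) cube([48, 188, 19]);
translate([307, 48, 328]) cube([48, 188, 19]);
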